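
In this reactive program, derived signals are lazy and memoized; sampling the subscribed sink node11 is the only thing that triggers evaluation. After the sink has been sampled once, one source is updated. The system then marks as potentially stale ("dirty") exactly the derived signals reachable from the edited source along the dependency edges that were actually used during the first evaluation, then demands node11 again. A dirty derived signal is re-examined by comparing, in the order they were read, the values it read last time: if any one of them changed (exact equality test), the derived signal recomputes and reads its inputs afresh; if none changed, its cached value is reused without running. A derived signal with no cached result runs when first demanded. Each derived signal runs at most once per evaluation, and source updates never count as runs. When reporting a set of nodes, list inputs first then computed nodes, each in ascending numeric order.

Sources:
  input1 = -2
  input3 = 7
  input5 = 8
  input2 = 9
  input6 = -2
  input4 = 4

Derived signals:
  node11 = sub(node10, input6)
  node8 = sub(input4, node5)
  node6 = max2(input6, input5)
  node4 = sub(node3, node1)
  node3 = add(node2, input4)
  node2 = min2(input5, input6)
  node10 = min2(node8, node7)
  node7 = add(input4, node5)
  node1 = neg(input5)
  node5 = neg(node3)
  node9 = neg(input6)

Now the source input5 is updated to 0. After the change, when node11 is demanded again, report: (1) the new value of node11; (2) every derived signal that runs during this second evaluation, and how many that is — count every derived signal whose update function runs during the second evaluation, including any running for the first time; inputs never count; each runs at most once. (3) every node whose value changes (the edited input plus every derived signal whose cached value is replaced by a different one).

Demanding node11 again yields 4.
1 derived signals run: node2.
The nodes whose values change: input5.
Note the absorption at node2: it re-runs yet its value is the same, leaving the output's value untouched.

First demand of the output computes:
  node2 = min2(8, -2) = -2
  node3 = add(-2, 4) = 2
  node5 = neg(2) = -2
  node7 = add(4, -2) = 2
  node8 = sub(4, -2) = 6
  node10 = min2(6, 2) = 2
  node11 = sub(2, -2) = 4

After the edit, cleaning proceeds:
  node2: a read changed (input5 8->0) — executes, giving -2 — identical to its old value.
  node3: dirty, but its reads are unchanged (node2 unchanged, input4 unchanged); cached 2 stands.
  node5: dirty, but its reads are unchanged (node3 unchanged); cached -2 stands.
  node7: dirty, but its reads are unchanged (input4 unchanged, node5 unchanged); cached 2 stands.
  node8: dirty, but its reads are unchanged (input4 unchanged, node5 unchanged); cached 6 stands.
  node10: dirty, but its reads are unchanged (node8 unchanged, node7 unchanged); cached 2 stands.
  node11: dirty, but its reads are unchanged (node10 unchanged, input6 unchanged); cached 4 stands.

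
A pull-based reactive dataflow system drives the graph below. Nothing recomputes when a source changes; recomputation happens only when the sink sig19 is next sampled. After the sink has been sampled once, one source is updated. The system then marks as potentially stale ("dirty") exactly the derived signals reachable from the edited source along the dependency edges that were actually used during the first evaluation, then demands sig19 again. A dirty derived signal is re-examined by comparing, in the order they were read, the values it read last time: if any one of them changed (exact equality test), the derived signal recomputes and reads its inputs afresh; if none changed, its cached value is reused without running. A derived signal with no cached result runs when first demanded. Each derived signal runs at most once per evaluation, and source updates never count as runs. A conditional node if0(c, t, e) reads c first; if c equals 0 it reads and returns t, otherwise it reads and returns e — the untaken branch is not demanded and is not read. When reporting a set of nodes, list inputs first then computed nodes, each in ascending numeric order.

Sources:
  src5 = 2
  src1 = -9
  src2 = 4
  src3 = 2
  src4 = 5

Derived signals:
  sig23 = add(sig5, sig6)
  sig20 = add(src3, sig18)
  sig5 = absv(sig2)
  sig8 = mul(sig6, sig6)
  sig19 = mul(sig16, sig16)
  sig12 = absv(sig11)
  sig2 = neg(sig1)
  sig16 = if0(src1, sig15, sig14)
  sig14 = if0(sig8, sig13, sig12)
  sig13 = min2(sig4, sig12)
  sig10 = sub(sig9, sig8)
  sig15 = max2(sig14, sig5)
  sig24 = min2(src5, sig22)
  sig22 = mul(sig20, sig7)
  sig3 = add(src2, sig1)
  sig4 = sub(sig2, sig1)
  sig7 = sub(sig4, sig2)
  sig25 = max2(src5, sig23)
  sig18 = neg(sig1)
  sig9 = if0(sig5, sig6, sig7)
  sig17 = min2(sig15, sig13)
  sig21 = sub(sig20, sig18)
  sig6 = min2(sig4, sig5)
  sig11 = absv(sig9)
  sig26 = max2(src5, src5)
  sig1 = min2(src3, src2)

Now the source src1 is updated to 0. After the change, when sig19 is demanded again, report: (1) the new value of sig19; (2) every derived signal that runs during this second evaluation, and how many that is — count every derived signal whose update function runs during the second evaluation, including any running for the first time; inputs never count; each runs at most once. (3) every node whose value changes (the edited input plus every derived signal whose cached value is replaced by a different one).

New value of sig19: 4.
Derived signals that run: sig15, sig16 — 2 in total.
Values that change: src1.
Key observation: a condition flipped, so demand reaches new nodes — sig15 runs for the first time.

First evaluation (everything demanded from the output):
  sig1 = min2(2, 4) = 2
  sig2 = neg(2) = -2
  sig4 = sub(-2, 2) = -4
  sig5 = absv(-2) = 2
  sig6 = min2(-4, 2) = -4
  sig7 = sub(-4, -2) = -2
  sig8 = mul(-4, -4) = 16
  sig9 = if0(sig5=2 -> else branch sig7) = -2
  sig11 = absv(-2) = 2
  sig12 = absv(2) = 2
  sig14 = if0(sig8=16 -> else branch sig12) = 2
  sig16 = if0(src1=-9 -> else branch sig14) = 2
  sig19 = mul(2, 2) = 4

Propagation after the edit:
  sig15: demanded for the first time — runs, produces 2.
  sig16: runs — src1 -9->0; result 2 (same value as before).
  sig19: checked — values it read are unchanged (sig16 unchanged, sig16 unchanged); reused cached 4 without running.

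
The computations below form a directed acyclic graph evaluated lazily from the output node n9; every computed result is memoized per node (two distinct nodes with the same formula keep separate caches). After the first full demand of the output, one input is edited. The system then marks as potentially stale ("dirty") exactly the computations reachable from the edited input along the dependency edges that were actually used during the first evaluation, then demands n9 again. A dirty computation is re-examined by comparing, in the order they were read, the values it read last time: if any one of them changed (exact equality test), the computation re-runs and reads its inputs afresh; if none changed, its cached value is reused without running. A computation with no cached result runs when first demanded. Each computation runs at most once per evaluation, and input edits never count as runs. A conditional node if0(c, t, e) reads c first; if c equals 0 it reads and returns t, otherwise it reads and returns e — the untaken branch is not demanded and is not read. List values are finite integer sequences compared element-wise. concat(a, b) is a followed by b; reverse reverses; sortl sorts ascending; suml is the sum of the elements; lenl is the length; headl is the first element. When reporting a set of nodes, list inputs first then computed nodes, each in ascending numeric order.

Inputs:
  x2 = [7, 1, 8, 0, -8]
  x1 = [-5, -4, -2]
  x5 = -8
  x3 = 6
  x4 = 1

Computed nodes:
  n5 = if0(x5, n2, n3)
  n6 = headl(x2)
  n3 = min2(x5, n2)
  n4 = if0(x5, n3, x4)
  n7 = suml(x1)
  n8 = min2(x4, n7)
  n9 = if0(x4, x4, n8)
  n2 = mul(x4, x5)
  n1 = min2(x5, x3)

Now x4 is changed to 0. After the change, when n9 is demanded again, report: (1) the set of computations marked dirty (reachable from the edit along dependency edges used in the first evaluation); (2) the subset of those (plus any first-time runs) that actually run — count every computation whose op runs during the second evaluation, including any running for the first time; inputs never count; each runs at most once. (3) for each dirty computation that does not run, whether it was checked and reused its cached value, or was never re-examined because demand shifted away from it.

The edit dirties: n8, n9.
1 computations run: n9.
Unvisited dirty nodes (no longer demanded): n8.
Note the branch switch — demand abandons n8, which is never re-examined.

First demand of the output computes:
  n7 = suml([-5, -4, -2]) = -11
  n8 = min2(1, -11) = -11
  n9 = if0(x4=1 -> else branch n8) = -11

After the edit, cleaning proceeds:
  n8: stays stale; no demand reaches it after the flip.
  n9: a read changed (x4 1->0) — executes, giving 0.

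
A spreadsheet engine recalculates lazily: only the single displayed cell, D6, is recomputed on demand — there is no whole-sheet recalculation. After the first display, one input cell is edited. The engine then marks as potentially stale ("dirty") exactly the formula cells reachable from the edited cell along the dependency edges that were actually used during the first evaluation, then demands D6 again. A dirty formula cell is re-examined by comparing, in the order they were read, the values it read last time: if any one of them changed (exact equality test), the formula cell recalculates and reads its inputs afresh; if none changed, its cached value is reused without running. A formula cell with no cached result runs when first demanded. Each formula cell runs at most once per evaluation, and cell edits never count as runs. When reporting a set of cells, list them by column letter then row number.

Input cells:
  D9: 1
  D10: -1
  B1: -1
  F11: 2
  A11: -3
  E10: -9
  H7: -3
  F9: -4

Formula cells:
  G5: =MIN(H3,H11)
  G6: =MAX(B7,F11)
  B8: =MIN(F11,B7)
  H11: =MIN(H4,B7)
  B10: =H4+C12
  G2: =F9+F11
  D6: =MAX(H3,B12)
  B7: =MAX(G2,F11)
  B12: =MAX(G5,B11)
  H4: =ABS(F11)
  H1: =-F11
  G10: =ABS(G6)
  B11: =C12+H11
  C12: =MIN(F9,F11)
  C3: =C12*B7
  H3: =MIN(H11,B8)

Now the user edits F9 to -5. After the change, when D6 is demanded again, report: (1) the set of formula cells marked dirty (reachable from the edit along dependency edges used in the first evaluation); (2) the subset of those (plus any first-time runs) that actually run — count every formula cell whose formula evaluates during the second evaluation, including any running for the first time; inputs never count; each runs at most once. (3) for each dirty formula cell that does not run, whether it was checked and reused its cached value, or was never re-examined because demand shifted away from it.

Marked dirty: B7, B8, B11, B12, C12, D6, G2, G5, H3, H11.
Formula cells that run: B7, B11, B12, C12, G2 — 5 in total.
Checked but reused from cache: B8, D6, G5, H3, H11.
Key observation: the cutoff stops propagation at H11 — its inputs' values are unchanged, so it reuses its cache.

First evaluation (everything demanded from the output):
  C12 = MIN(-4, 2) = -4
  G2 = -4 + 2 = -2
  B7 = MAX(-2, 2) = 2
  B8 = MIN(2, 2) = 2
  H4 = ABS(2) = 2
  H11 = MIN(2, 2) = 2
  B11 = -4 + 2 = -2
  H3 = MIN(2, 2) = 2
  G5 = MIN(2, 2) = 2
  B12 = MAX(2, -2) = 2
  D6 = MAX(2, 2) = 2

Propagation after the edit:
  C12: runs — F9 -4->-5; result -5.
  G2: runs — F9 -4->-5; result -3.
  B7: runs — G2 -2->-3; result 2 (same value as before).
  B8: checked — values it read are unchanged (F11 unchanged, B7 unchanged); reused cached 2 without running.
  H11: checked — values it read are unchanged (H4 unchanged, B7 unchanged); reused cached 2 without running.
  B11: runs — C12 -4->-5; result -3.
  H3: checked — values it read are unchanged (H11 unchanged, B8 unchanged); reused cached 2 without running.
  G5: checked — values it read are unchanged (H3 unchanged, H11 unchanged); reused cached 2 without running.
  B12: runs — B11 -2->-3; result 2 (same value as before).
  D6: checked — values it read are unchanged (H3 unchanged, B12 unchanged); reused cached 2 without running.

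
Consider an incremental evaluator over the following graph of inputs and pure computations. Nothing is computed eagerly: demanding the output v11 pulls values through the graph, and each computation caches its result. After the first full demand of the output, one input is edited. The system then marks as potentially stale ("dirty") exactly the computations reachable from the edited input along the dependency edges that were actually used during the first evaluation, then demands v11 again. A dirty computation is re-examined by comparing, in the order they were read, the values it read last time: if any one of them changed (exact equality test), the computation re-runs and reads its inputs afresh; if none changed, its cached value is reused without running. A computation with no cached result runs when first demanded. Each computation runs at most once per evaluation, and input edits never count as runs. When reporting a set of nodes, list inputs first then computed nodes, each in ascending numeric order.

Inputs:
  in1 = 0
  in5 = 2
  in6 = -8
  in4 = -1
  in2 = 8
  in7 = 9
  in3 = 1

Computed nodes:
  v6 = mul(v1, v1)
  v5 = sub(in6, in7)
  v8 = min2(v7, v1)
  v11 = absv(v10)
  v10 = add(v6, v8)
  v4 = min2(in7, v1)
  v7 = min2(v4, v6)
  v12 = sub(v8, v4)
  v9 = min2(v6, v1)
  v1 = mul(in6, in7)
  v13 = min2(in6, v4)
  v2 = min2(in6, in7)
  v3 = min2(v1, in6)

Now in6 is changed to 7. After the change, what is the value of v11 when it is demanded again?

v11 now evaluates to 3978.

Initial pass — values computed on the first demand:
  v1 = mul(-8, 9) = -72
  v4 = min2(9, -72) = -72
  v6 = mul(-72, -72) = 5184
  v7 = min2(-72, 5184) = -72
  v8 = min2(-72, -72) = -72
  v10 = add(5184, -72) = 5112
  v11 = absv(5112) = 5112

Second demand — change propagation:
  v1: re-runs because in6 -8->7; new result 63.
  v4: re-runs because v1 -72->63; new result 9.
  v6: re-runs because v1 -72->63; v1 -72->63; new result 3969.
  v7: re-runs because v4 -72->9; v6 5184->3969; new result 9.
  v8: re-runs because v7 -72->9; v1 -72->63; new result 9.
  v10: re-runs because v6 5184->3969; v8 -72->9; new result 3978.
  v11: re-runs because v10 5112->3978; new result 3978.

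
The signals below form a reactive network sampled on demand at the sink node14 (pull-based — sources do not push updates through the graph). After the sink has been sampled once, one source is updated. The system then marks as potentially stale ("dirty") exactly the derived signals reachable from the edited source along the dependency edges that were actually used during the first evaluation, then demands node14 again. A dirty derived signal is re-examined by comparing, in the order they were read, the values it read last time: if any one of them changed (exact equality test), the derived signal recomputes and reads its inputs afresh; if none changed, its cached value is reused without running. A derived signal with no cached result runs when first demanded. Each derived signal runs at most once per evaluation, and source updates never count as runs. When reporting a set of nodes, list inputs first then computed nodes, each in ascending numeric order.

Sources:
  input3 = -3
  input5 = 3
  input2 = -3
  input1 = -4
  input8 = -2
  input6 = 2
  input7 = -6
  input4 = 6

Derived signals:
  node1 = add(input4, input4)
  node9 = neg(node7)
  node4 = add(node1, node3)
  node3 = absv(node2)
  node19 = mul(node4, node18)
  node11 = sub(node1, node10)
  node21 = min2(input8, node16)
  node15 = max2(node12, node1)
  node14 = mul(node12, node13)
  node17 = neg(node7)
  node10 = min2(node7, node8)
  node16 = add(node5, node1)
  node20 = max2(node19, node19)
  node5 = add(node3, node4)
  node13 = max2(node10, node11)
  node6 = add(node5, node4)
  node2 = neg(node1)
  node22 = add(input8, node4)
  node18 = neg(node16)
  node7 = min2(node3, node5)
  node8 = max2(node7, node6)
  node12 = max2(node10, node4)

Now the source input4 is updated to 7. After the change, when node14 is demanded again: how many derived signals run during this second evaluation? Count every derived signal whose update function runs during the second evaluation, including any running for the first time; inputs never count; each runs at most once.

Run set: node1, node2, node3, node4, node5, node6, node7, node8, node10, node11, node12, node13, node14 (13 run).

Initial pass — values computed on the first demand:
  node1 = add(6, 6) = 12
  node2 = neg(12) = -12
  node3 = absv(-12) = 12
  node4 = add(12, 12) = 24
  node5 = add(12, 24) = 36
  node6 = add(36, 24) = 60
  node7 = min2(12, 36) = 12
  node8 = max2(12, 60) = 60
  node10 = min2(12, 60) = 12
  node11 = sub(12, 12) = 0
  node12 = max2(12, 24) = 24
  node13 = max2(12, 0) = 12
  node14 = mul(24, 12) = 288

Second demand — change propagation:
  node1: re-runs because input4 6->7; input4 6->7; new result 14.
  node2: re-runs because node1 12->14; new result -14.
  node3: re-runs because node2 -12->-14; new result 14.
  node4: re-runs because node1 12->14; node3 12->14; new result 28.
  node5: re-runs because node3 12->14; node4 24->28; new result 42.
  node6: re-runs because node5 36->42; node4 24->28; new result 70.
  node7: re-runs because node3 12->14; node5 36->42; new result 14.
  node8: re-runs because node7 12->14; node6 60->70; new result 70.
  node10: re-runs because node7 12->14; node8 60->70; new result 14.
  node11: re-runs because node1 12->14; node10 12->14; new result 0 (unchanged).
  node12: re-runs because node10 12->14; node4 24->28; new result 28.
  node13: re-runs because node10 12->14; new result 14.
  node14: re-runs because node12 24->28; node13 12->14; new result 392.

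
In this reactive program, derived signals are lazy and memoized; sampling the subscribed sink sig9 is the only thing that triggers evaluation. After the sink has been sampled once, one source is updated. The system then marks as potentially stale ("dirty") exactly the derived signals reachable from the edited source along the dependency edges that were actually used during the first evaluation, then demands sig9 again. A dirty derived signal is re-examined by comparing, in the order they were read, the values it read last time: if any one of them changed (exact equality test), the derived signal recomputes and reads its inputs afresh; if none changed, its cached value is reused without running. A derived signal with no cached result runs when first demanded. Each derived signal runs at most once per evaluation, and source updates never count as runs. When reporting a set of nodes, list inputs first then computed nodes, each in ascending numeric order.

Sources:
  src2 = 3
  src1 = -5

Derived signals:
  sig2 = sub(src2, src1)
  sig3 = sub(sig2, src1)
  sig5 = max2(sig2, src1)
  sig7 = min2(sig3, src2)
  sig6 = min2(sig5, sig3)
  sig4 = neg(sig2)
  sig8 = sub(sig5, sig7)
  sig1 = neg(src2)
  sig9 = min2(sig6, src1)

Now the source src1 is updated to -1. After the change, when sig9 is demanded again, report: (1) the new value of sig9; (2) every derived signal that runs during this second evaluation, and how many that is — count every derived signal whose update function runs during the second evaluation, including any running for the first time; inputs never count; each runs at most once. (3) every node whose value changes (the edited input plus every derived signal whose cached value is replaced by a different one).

First demand of the output computes:
  sig2 = sub(3, -5) = 8
  sig3 = sub(8, -5) = 13
  sig5 = max2(8, -5) = 8
  sig6 = min2(8, 13) = 8
  sig9 = min2(8, -5) = -5

After the edit, cleaning proceeds:
  sig2: a read changed (src1 -5->-1) — executes, giving 4.
  sig3: a read changed (sig2 8->4; src1 -5->-1) — executes, giving 5.
  sig5: a read changed (sig2 8->4; src1 -5->-1) — executes, giving 4.
  sig6: a read changed (sig5 8->4; sig3 13->5) — executes, giving 4.
  sig9: a read changed (sig6 8->4; src1 -5->-1) — executes, giving -1.

Demanding sig9 again yields -1.
5 derived signals run: sig2, sig3, sig5, sig6, sig9.
The nodes whose values change: src1, sig2, sig3, sig5, sig6, sig9.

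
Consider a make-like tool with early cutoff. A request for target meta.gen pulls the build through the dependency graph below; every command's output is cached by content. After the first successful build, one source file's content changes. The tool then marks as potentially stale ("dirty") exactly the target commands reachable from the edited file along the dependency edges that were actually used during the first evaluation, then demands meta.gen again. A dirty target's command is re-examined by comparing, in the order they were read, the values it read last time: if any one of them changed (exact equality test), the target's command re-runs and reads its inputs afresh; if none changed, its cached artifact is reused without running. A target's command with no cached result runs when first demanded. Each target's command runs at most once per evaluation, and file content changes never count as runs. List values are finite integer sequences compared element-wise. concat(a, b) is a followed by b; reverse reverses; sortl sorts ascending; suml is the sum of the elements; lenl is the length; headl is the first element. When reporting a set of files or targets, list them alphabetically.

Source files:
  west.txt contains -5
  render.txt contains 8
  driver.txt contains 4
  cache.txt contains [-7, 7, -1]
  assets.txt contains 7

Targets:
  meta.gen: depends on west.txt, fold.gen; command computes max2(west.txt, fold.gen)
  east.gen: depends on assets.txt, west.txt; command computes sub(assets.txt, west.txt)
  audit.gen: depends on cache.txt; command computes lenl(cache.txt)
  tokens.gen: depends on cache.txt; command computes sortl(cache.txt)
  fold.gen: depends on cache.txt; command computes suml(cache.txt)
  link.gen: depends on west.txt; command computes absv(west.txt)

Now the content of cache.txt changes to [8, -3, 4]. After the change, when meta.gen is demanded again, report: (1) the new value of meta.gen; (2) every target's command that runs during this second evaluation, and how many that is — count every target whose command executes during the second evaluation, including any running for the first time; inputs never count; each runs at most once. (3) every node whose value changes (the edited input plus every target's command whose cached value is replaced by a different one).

First demand of the output computes:
  fold.gen = suml([-7, 7, -1]) = -1
  meta.gen = max2(-5, -1) = -1

After the edit, cleaning proceeds:
  fold.gen: a read changed (cache.txt [-7, 7, -1]->[8, -3, 4]) — executes, giving 9.
  meta.gen: a read changed (fold.gen -1->9) — executes, giving 9.

Demanding meta.gen again yields 9.
2 target commands run: fold.gen, meta.gen.
The nodes whose values change: cache.txt, fold.gen, meta.gen.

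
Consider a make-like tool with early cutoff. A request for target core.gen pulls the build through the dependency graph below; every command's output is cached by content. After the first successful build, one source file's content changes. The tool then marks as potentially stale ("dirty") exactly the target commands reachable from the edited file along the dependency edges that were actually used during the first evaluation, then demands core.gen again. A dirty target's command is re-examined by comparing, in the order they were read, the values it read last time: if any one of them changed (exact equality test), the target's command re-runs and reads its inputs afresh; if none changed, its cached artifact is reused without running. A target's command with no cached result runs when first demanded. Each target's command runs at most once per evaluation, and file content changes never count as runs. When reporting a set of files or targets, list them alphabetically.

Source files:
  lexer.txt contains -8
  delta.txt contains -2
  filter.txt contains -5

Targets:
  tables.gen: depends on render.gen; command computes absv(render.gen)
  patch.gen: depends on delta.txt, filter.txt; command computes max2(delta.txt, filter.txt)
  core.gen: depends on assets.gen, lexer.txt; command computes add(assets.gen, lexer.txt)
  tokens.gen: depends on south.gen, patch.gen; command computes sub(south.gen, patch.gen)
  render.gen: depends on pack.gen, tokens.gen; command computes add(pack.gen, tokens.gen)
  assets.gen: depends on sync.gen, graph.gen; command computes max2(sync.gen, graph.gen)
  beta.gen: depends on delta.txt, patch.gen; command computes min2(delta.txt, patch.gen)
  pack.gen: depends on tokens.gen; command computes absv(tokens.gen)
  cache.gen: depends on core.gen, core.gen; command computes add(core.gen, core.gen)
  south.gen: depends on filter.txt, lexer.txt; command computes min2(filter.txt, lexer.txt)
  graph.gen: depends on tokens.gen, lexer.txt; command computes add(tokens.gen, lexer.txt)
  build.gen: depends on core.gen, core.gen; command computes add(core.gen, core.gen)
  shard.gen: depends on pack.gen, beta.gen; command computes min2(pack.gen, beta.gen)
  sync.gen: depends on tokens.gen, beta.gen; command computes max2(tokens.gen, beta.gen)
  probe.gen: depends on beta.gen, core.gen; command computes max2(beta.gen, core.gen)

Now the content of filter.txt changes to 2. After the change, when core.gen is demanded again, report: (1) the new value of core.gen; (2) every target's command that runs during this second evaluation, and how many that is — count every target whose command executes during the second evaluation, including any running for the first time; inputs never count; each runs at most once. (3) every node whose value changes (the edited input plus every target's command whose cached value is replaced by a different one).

First demand of the output computes:
  patch.gen = max2(-2, -5) = -2
  beta.gen = min2(-2, -2) = -2
  south.gen = min2(-5, -8) = -8
  tokens.gen = sub(-8, -2) = -6
  graph.gen = add(-6, -8) = -14
  sync.gen = max2(-6, -2) = -2
  assets.gen = max2(-2, -14) = -2
  core.gen = add(-2, -8) = -10

After the edit, cleaning proceeds:
  patch.gen: a read changed (filter.txt -5->2) — executes, giving 2.
  beta.gen: a read changed (patch.gen -2->2) — executes, giving -2 — identical to its old value.
  south.gen: a read changed (filter.txt -5->2) — executes, giving -8 — identical to its old value.
  tokens.gen: a read changed (patch.gen -2->2) — executes, giving -10.
  graph.gen: a read changed (tokens.gen -6->-10) — executes, giving -18.
  sync.gen: a read changed (tokens.gen -6->-10) — executes, giving -2 — identical to its old value.
  assets.gen: a read changed (graph.gen -14->-18) — executes, giving -2 — identical to its old value.
  core.gen: dirty, but its reads are unchanged (assets.gen unchanged, lexer.txt unchanged); cached -10 stands.

Note where the cutoff bites: core.gen is checked, finds nothing changed, and keeps its cache.

Demanding core.gen again yields -10.
7 target commands run: assets.gen, beta.gen, graph.gen, patch.gen, south.gen, sync.gen, tokens.gen.
The nodes whose values change: filter.txt, graph.gen, patch.gen, tokens.gen.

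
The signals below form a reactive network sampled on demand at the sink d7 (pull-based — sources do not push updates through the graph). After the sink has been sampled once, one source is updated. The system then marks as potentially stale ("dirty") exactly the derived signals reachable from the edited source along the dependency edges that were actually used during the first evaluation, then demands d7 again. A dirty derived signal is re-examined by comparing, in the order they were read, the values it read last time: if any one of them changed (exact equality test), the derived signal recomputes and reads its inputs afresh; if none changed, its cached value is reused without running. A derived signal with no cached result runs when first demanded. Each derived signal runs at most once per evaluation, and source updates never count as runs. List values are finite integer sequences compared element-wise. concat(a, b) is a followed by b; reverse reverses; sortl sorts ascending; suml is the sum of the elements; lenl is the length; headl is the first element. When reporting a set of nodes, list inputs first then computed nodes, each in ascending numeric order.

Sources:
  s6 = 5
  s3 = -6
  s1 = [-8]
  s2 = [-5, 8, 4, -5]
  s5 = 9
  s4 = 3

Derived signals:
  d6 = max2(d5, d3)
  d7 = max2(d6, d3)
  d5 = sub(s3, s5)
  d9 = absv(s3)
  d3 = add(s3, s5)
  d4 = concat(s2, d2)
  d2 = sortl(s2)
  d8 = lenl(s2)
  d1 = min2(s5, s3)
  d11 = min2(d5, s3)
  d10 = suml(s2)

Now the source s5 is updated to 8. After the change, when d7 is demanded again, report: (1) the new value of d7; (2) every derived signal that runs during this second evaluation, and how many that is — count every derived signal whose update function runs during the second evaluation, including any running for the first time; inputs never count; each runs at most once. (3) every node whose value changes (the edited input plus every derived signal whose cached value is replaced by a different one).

Initial pass — values computed on the first demand:
  d3 = add(-6, 9) = 3
  d5 = sub(-6, 9) = -15
  d6 = max2(-15, 3) = 3
  d7 = max2(3, 3) = 3

Second demand — change propagation:
  d3: re-runs because s5 9->8; new result 2.
  d5: re-runs because s5 9->8; new result -14.
  d6: re-runs because d5 -15->-14; d3 3->2; new result 2.
  d7: re-runs because d6 3->2; d3 3->2; new result 2.

d7 now evaluates to 2.
Run set: d3, d5, d6, d7 (4 run).
Changed values: s5, d3, d5, d6, d7.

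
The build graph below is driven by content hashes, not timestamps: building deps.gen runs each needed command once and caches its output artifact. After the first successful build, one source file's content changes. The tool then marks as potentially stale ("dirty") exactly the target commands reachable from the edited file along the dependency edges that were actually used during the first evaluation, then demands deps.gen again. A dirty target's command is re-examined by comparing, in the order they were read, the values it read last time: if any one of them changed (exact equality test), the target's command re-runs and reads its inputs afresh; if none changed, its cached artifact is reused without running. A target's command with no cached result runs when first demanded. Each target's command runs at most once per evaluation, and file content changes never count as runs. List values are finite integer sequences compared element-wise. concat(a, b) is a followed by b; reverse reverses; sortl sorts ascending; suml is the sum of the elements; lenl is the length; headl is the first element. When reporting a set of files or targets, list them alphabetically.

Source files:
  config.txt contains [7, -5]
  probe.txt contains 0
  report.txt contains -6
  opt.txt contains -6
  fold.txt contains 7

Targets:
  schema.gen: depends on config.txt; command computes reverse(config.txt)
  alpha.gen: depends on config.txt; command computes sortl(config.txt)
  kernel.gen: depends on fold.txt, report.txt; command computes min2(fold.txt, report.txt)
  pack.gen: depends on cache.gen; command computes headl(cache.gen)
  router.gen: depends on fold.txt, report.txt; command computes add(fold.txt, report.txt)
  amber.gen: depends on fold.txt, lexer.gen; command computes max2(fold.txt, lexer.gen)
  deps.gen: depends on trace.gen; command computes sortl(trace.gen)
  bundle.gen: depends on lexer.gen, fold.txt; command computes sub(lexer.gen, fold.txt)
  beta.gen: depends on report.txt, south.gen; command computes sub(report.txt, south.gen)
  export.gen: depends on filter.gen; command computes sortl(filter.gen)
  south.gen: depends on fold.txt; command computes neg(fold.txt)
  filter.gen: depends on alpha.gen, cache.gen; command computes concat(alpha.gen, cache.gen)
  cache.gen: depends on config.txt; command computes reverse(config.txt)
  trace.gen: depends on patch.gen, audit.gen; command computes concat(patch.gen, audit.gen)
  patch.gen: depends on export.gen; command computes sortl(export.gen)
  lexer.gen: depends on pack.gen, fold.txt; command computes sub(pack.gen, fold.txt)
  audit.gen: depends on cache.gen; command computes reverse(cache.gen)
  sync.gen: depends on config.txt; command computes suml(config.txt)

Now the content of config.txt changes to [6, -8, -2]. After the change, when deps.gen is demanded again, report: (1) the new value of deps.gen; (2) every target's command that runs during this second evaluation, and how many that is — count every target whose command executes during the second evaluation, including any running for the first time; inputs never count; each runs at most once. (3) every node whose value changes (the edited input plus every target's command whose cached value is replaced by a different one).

deps.gen now evaluates to [-8, -8, -8, -2, -2, -2, 6, 6, 6].
Run set: alpha.gen, audit.gen, cache.gen, deps.gen, export.gen, filter.gen, patch.gen, trace.gen (8 run).
Changed values: alpha.gen, audit.gen, cache.gen, config.txt, deps.gen, export.gen, filter.gen, patch.gen, trace.gen.

Initial pass — values computed on the first demand:
  alpha.gen = sortl([7, -5]) = [-5, 7]
  cache.gen = reverse([7, -5]) = [-5, 7]
  audit.gen = reverse([-5, 7]) = [7, -5]
  filter.gen = concat([-5, 7], [-5, 7]) = [-5, 7, -5, 7]
  export.gen = sortl([-5, 7, -5, 7]) = [-5, -5, 7, 7]
  patch.gen = sortl([-5, -5, 7, 7]) = [-5, -5, 7, 7]
  trace.gen = concat([-5, -5, 7, 7], [7, -5]) = [-5, -5, 7, 7, 7, -5]
  deps.gen = sortl([-5, -5, 7, 7, 7, -5]) = [-5, -5, -5, 7, 7, 7]

Second demand — change propagation:
  alpha.gen: re-runs because config.txt [7, -5]->[6, -8, -2]; new result [-8, -2, 6].
  cache.gen: re-runs because config.txt [7, -5]->[6, -8, -2]; new result [-2, -8, 6].
  audit.gen: re-runs because cache.gen [-5, 7]->[-2, -8, 6]; new result [6, -8, -2].
  filter.gen: re-runs because alpha.gen [-5, 7]->[-8, -2, 6]; cache.gen [-5, 7]->[-2, -8, 6]; new result [-8, -2, 6, -2, -8, 6].
  export.gen: re-runs because filter.gen [-5, 7, -5, 7]->[-8, -2, 6, -2, -8, 6]; new result [-8, -8, -2, -2, 6, 6].
  patch.gen: re-runs because export.gen [-5, -5, 7, 7]->[-8, -8, -2, -2, 6, 6]; new result [-8, -8, -2, -2, 6, 6].
  trace.gen: re-runs because patch.gen [-5, -5, 7, 7]->[-8, -8, -2, -2, 6, 6]; audit.gen [7, -5]->[6, -8, -2]; new result [-8, -8, -2, -2, 6, 6, 6, -8, -2].
  deps.gen: re-runs because trace.gen [-5, -5, 7, 7, 7, -5]->[-8, -8, -2, -2, 6, 6, 6, -8, -2]; new result [-8, -8, -8, -2, -2, -2, 6, 6, 6].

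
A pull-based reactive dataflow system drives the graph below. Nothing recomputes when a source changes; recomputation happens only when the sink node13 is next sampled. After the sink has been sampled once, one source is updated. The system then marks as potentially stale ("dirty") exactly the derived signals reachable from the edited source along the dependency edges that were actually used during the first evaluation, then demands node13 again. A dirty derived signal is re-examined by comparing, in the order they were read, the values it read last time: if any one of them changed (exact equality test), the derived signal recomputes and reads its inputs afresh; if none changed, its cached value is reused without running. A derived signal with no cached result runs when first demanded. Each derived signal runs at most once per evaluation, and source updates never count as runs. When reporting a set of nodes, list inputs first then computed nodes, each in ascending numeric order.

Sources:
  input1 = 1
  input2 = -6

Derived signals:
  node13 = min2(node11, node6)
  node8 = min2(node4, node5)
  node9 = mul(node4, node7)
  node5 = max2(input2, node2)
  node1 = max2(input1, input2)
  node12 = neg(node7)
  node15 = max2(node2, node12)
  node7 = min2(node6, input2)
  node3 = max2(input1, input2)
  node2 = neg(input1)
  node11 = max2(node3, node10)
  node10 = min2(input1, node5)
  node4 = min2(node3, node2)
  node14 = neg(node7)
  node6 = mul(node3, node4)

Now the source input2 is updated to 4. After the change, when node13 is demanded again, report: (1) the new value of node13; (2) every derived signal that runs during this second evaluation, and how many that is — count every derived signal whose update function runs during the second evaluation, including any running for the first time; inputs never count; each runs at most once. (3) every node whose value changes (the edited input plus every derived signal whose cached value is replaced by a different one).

New value of node13: -4.
Derived signals that run: node3, node4, node5, node6, node10, node11, node13 — 7 in total.
Values that change: input2, node3, node5, node6, node10, node11, node13.

First evaluation (everything demanded from the output):
  node2 = neg(1) = -1
  node3 = max2(1, -6) = 1
  node4 = min2(1, -1) = -1
  node5 = max2(-6, -1) = -1
  node6 = mul(1, -1) = -1
  node10 = min2(1, -1) = -1
  node11 = max2(1, -1) = 1
  node13 = min2(1, -1) = -1

Propagation after the edit:
  node3: runs — input2 -6->4; result 4.
  node4: runs — node3 1->4; result -1 (same value as before).
  node5: runs — input2 -6->4; result 4.
  node6: runs — node3 1->4; result -4.
  node10: runs — node5 -1->4; result 1.
  node11: runs — node3 1->4; node10 -1->1; result 4.
  node13: runs — node11 1->4; node6 -1->-4; result -4.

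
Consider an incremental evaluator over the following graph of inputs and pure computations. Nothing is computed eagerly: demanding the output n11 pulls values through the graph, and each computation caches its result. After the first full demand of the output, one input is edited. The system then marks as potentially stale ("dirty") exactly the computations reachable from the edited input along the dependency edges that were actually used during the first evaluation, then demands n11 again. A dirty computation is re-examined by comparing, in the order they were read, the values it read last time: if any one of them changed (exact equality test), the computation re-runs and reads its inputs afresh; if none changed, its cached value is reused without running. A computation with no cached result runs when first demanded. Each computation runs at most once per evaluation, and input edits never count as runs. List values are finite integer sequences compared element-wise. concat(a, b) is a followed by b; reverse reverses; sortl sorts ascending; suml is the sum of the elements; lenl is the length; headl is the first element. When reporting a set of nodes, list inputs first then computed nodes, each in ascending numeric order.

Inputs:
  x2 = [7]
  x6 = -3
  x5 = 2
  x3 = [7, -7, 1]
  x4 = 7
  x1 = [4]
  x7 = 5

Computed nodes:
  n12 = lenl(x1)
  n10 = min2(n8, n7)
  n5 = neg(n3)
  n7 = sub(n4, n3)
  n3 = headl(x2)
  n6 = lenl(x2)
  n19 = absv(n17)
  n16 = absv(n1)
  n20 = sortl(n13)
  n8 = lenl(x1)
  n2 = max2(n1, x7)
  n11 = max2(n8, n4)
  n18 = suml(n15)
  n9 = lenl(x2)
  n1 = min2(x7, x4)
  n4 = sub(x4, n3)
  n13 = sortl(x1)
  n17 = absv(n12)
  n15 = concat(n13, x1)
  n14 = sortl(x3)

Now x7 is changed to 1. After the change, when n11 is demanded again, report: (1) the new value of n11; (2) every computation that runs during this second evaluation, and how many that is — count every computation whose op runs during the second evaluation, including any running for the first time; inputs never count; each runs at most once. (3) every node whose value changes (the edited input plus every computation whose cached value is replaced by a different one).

n11 now evaluates to 1.
Run set: none (0 run).
Changed values: x7.
The important point: nothing the output needs ever reads x7, so the edit is invisible to it.

Initial pass — values computed on the first demand:
  n3 = headl([7]) = 7
  n4 = sub(7, 7) = 0
  n8 = lenl([4]) = 1
  n11 = max2(1, 0) = 1

Second demand — change propagation:
  no demanded computation ever read x7, so the edit dirties nothing and nothing runs.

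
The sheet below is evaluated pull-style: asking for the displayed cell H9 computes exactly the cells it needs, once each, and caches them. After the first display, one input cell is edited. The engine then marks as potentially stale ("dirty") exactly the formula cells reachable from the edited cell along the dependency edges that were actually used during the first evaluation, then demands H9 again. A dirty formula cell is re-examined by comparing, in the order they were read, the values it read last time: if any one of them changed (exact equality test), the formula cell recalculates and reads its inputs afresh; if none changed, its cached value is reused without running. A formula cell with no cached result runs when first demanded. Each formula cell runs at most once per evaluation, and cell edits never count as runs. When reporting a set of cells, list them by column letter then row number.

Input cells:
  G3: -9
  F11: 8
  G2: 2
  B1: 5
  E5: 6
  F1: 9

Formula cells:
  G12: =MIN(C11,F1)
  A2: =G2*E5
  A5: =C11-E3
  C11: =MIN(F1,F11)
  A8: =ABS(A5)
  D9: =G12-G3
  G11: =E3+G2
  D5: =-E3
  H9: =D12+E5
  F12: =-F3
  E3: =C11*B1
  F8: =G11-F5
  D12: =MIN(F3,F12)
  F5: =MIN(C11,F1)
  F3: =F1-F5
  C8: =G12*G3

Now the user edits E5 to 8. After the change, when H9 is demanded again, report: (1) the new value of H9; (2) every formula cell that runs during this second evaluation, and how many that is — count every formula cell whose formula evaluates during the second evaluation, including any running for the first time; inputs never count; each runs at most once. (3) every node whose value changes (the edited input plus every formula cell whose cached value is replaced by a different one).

First demand of the output computes:
  C11 = MIN(9, 8) = 8
  F5 = MIN(8, 9) = 8
  F3 = 9 - 8 = 1
  F12 = -(1) = -1
  D12 = MIN(1, -1) = -1
  H9 = -1 + 6 = 5

After the edit, cleaning proceeds:
  H9: a read changed (E5 6->8) — executes, giving 7.

Demanding H9 again yields 7.
1 formula cells run: H9.
The nodes whose values change: E5, H9.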